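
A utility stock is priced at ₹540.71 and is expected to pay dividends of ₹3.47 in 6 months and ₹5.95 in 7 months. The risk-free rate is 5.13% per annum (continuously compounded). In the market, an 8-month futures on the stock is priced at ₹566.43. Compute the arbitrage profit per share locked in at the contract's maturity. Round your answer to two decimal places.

PV(dividends) I = 3.47·e^(−0.0513·6/12) + 5.95·e^(−0.0513·7/12) = 9.1567
Fair futures F* = (S − I)·e^(rT) = (540.71 − 9.1567)·e^0.034200 = 531.5533 × 1.034792 = 550.0471
Market ₹566.43 > fair 550.0471: forward overpriced → cash-and-carry (borrow at r, buy the stock and collect the dividends, short the forward).
Profit at T = |F_mkt − F*| = |566.43 − 550.0471| = ₹16.38 per share

₹16.38 per share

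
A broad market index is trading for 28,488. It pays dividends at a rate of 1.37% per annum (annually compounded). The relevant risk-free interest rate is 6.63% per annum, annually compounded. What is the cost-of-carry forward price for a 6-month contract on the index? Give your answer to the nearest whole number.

F = S · (1+r)^T / (1+q)^T
= 28488 × 1.032618 / 1.006827 = 28488 × 1.025616
F = 29,218

29,218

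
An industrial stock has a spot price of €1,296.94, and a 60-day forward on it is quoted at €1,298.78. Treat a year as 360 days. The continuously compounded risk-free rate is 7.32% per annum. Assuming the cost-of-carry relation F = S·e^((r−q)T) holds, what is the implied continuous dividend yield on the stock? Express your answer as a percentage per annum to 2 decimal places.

From F = S·e^((r−q)T): (r − q) = ln(F/S)/T
ln(1298.78/1296.94) = ln(1.001419) = 0.001418
(r − q) = 0.001418 / (60/360) = 0.008508
q = r − ln(F/S)/T = 0.0732 − 0.008508 = 0.064692
q = 6.47%

6.47%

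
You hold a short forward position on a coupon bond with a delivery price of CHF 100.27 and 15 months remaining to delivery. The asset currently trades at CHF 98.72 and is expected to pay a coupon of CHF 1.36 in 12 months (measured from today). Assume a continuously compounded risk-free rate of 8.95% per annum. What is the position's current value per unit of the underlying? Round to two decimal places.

PV(remaining coupons) I = 1.36·e^(−0.0895·12/12) = 1.2436
Current forward F = (S − I)·e^(rT) = (98.72 − 1.2436)·e^(0.0895·15/12) = 97.4764 × 1.118373 = 109.0150
Value (long) = (F − K)·e^(−rT) = (109.0150 − 100.27) × 0.894156 = 7.8194
Short position value = −(long value) = -CHF 7.82

-CHF 7.82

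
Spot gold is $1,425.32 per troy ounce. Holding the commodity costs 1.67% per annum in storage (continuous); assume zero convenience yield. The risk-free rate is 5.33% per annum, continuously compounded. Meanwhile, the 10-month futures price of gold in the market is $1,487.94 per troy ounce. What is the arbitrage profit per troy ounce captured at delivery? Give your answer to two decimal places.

Fair futures: F* = S·e^(carry·T), with carry = (r + u) = 0.0533 + 0.0167 = 0.0700
F* = 1425.32 · e^(0.0700 × 10/12) = 1425.32 · e^0.05833333 = 1425.32 × 1.06006829 = $1510.9365
Market $1487.94 < fair $1510.9365: forward underpriced → reverse cash-and-carry (short spot, go long the forward).
At maturity, profit = |F_mkt − F*| = |1487.94 − 1510.9365| = $23.00 per troy ounce

$23.00 per troy ounce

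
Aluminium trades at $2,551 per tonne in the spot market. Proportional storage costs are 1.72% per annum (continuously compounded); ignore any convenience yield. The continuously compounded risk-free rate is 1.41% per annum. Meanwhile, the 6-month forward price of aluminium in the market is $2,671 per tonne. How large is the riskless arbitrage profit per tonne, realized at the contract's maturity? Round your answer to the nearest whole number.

Fair forward: F* = S·e^(carry·T), with carry = (r + u) = 0.0141 + 0.0172 = 0.0313
F* = 2551 · e^(0.0313 × 6/12) = 2551 · e^0.015650 = 2551 × 1.015773 = $2591.2369
Market $2671 > fair $2591.2369: forward overpriced → cash-and-carry (buy spot, short the forward).
At maturity, profit = |F_mkt − F*| = |2671 − 2591.2369| = $80 per tonne

$80 per tonne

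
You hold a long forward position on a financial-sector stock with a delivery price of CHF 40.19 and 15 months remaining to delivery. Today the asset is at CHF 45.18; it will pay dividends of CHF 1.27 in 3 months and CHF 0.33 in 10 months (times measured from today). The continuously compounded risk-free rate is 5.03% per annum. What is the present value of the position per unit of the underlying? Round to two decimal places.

CHF 5.87

PV(remaining dividends) I = 1.27·e^(−0.0503·3/12) + 0.33·e^(−0.0503·10/12) = 1.5706
Current forward F = (S − I)·e^(rT) = (45.18 − 1.5706)·e^(0.0503·15/12) = 43.6094 × 1.064894 = 46.4394
Value (long) = (F − K)·e^(−rT) = (46.4394 − 40.19) × 0.939061 = 5.8686
Value = CHF 5.87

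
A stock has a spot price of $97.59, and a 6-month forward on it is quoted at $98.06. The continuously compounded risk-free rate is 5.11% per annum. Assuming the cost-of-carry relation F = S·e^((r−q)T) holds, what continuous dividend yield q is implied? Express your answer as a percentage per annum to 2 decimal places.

From F = S·e^((r−q)T): (r − q) = ln(F/S)/T
ln(98.06/97.59) = ln(1.004816) = 0.004804
(r − q) = 0.004804 / (6/12) = 0.009608
q = r − ln(F/S)/T = 0.0511 − 0.009608 = 0.041492
q = 4.15%

4.15%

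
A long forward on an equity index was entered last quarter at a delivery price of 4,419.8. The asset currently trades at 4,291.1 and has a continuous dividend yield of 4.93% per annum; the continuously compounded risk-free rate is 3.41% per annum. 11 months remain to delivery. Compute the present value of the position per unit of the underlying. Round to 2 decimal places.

-182.29

Current fair forward for the remaining 11 months: F = S·e^((r − q)·T), (r − q) = 0.0341 − 0.0493 = -0.0152
F = 4291.1 · e^(-0.0152 × 11/12) = 4291.1 × 0.98616329 = 4231.7253
Value of long forward = (F − K)·e^(−rT) = (4231.7253 − 4419.8) · e^(−0.0341·11/12)
= -188.0747 × 0.96922516 = -182.29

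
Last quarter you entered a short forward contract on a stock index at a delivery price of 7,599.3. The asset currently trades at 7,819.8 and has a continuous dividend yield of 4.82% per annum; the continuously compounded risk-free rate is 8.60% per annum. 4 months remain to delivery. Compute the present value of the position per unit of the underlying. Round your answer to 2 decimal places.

-310.62

Current fair forward for the remaining 4 months: F = S·e^((r − q)·T), (r − q) = 0.0860 − 0.0482 = 0.0378
F = 7819.8 · e^(0.0378 × 4/12) = 7819.8 × 1.01267971 = 7918.9528
Value of long forward = (F − K)·e^(−rT) = (7918.9528 − 7599.3) · e^(−0.0860·4/12)
= 319.6528 × 0.97174032 = 310.62
Short position value = −(long value) = -310.62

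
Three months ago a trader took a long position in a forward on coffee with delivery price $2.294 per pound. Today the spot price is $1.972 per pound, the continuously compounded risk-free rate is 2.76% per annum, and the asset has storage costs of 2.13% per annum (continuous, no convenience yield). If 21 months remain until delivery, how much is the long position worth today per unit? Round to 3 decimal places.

Current fair forward for the remaining 21 months: F = S·e^((r + u)·T), (r + u) = 0.0276 + 0.0213 = 0.0489
F = 1.972 · e^(0.0489 × 21/12) = 1.972 × 1.089343 = 2.1482
Value of long forward = (F − K)·e^(−rT) = (2.1482 − 2.294) · e^(−0.0276·21/12)
= -0.1458 × 0.952848 = -0.139

-$0.139 per pound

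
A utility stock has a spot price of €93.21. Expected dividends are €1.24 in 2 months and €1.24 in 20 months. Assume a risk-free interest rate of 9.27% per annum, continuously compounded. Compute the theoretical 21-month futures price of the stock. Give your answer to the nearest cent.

PV(dividends) I = 1.24·e^(−0.0927·2/12) + 1.24·e^(−0.0927·20/12)
I = 1.2210 + 1.0625 = 2.2835
F = (S − I)·e^(rT) = (93.21 − 2.2835) · e^(0.0927·21/12)
= 90.9265 · e^0.162225 = 90.9265 × 1.176125 = €106.94

€106.94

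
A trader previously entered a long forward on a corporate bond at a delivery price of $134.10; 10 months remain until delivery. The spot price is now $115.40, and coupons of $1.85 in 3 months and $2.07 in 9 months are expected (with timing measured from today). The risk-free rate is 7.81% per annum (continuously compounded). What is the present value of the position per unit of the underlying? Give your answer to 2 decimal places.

PV(remaining coupons) I = 1.85·e^(−0.0781·3/12) + 2.07·e^(−0.0781·9/12) = 3.7665
Current forward F = (S − I)·e^(rT) = (115.40 − 3.7665)·e^(0.0781·10/12) = 111.6335 × 1.067248 = 119.1406
Value (long) = (F − K)·e^(−rT) = (119.1406 − 134.10) × 0.936989 = -14.0168
Value = -$14.02

-$14.02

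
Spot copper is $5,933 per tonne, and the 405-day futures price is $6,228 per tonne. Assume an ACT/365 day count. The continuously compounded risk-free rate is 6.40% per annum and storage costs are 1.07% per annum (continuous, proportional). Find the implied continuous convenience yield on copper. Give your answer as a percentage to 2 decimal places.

3.10%

F = S·e^((r+u−y)T) ⇒ (r+u−y) = ln(F/S)/T
ln(6228/5933) = 0.048525; /T ⇒ 0.043732
y = r + u − ln(F/S)/T = 0.0640 + 0.0107 − 0.043732 = 0.030968
y = 3.10%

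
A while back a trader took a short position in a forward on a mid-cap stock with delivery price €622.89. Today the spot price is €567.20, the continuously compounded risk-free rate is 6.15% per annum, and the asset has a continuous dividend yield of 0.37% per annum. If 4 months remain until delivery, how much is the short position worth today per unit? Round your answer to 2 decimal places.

€43.75

Current fair forward for the remaining 4 months: F = S·e^((r − q)·T), (r − q) = 0.0615 − 0.0037 = 0.0578
F = 567.20 · e^(0.0578 × 4/12) = 567.20 × 1.019453 = 578.2337
Value of long forward = (F − K)·e^(−rT) = (578.2337 − 622.89) · e^(−0.0615·4/12)
= -44.6563 × 0.979709 = -43.75
Short position value = −(long value) = €43.75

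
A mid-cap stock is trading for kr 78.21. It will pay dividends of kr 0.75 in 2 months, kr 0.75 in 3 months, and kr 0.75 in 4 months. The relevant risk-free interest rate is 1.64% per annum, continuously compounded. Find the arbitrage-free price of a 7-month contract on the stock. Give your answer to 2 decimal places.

kr 76.70

PV(dividends) I = 0.75·e^(−0.0164·2/12) + 0.75·e^(−0.0164·3/12) + 0.75·e^(−0.0164·4/12)
I = 0.7480 + 0.7469 + 0.7459 = 2.2408
F = (S − I)·e^(rT) = (78.21 − 2.2408) · e^(0.0164·7/12)
= 75.9692 · e^0.009567 = 75.9692 × 1.009613 = kr 76.70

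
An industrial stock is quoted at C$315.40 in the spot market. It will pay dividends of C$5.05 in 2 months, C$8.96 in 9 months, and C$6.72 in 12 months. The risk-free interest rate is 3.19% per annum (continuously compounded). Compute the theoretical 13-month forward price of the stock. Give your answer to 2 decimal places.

C$305.50

PV(dividends) I = 5.05·e^(−0.0319·2/12) + 8.96·e^(−0.0319·9/12) + 6.72·e^(−0.0319·12/12)
I = 5.0232 + 8.7482 + 6.5090 = 20.2804
F = (S − I)·e^(rT) = (315.40 − 20.2804) · e^(0.0319·13/12)
= 295.1196 · e^0.034558 = 295.1196 × 1.035162 = C$305.50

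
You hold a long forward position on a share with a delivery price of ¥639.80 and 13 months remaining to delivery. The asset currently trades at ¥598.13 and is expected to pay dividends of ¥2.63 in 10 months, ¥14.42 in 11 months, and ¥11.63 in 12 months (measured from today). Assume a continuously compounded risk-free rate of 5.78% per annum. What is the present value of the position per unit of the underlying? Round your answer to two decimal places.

-¥30.00

PV(remaining dividends) I = 2.63·e^(−0.0578·10/12) + 14.42·e^(−0.0578·11/12) + 11.63·e^(−0.0578·12/12) = 27.1590
Current forward F = (S − I)·e^(rT) = (598.13 − 27.1590)·e^(0.0578·13/12) = 570.9710 × 1.064619 = 607.8666
Value (long) = (F − K)·e^(−rT) = (607.8666 − 639.80) × 0.939303 = -29.9951
Value = -¥30.00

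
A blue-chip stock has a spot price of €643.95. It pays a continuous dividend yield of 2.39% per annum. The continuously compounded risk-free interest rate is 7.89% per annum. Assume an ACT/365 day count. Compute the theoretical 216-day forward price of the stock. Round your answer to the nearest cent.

€665.25

F = S·e^((r − q)T) = 643.95 · e^((0.0789 − 0.0239) × 216/365)
= 643.95 · e^0.032548 = 643.95 × 1.033083
F = €665.25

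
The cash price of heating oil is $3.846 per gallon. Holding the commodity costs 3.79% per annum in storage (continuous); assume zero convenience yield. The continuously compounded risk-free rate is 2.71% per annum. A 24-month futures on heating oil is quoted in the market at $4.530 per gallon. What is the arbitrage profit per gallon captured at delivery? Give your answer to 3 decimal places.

$0.150 per gallon

Fair futures: F* = S·e^(carry·T), with carry = (r + u) = 0.0271 + 0.0379 = 0.0650
F* = 3.846 · e^(0.0650 × 24/12) = 3.846 · e^0.130000 = 3.846 × 1.138828 = $4.3799
Market $4.530 > fair $4.3799: forward overpriced → cash-and-carry (buy spot, short the forward).
At maturity, profit = |F_mkt − F*| = |4.530 − 4.3799| = $0.150 per gallon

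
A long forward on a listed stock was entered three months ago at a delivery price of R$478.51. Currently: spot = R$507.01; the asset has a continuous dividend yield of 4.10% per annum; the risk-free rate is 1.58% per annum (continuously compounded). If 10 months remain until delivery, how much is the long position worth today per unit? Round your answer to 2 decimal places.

R$17.73

Current fair forward for the remaining 10 months: F = S·e^((r − q)·T), (r − q) = 0.0158 − 0.0410 = -0.0252
F = 507.01 · e^(-0.0252 × 10/12) = 507.01 × 0.979219 = 496.4738
Value of long forward = (F − K)·e^(−rT) = (496.4738 − 478.51) · e^(−0.0158·10/12)
= 17.9638 × 0.986920 = 17.73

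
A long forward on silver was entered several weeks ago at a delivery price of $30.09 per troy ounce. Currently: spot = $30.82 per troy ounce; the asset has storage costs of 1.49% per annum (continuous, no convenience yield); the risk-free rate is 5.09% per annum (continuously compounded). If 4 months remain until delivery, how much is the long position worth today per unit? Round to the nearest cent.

Current fair forward for the remaining 4 months: F = S·e^((r + u)·T), (r + u) = 0.0509 + 0.0149 = 0.0658
F = 30.82 · e^(0.0658 × 4/12) = 30.82 × 1.022176 = 31.5035
Value of long forward = (F − K)·e^(−rT) = (31.5035 − 30.09) · e^(−0.0509·4/12)
= 1.4135 × 0.983176 = 1.39

$1.39 per troy ounce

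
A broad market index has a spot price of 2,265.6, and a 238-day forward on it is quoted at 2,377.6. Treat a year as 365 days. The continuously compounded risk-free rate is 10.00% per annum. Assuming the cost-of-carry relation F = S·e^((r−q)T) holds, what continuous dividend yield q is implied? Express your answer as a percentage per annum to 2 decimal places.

From F = S·e^((r−q)T): (r − q) = ln(F/S)/T
ln(2377.6/2265.6) = ln(1.049435) = 0.048252
(r − q) = 0.048252 / (238/365) = 0.074000
q = r − ln(F/S)/T = 0.1000 − 0.074000 = 0.026000
q = 2.60%

2.60%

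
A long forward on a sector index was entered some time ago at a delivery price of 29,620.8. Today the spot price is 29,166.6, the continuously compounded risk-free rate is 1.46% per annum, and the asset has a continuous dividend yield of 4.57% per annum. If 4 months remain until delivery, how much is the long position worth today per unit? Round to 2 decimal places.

-751.33

Current fair forward for the remaining 4 months: F = S·e^((r − q)·T), (r − q) = 0.0146 − 0.0457 = -0.0311
F = 29166.6 · e^(-0.0311 × 4/12) = 29166.6 × 0.98968688 = 28865.8014
Value of long forward = (F − K)·e^(−rT) = (28865.8014 − 29620.8) · e^(−0.0146·4/12)
= -754.9986 × 0.99514516 = -751.33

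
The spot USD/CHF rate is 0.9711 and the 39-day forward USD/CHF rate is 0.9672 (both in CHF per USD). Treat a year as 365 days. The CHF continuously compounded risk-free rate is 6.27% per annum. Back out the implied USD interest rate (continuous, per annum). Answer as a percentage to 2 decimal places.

10.04%

F = S·e^((r_CHF − r_USD)T) ⇒ r_USD = r_CHF − ln(F/S)/T
ln(0.9672/0.9711) = -0.004024; /(39/365) = -0.037661
r_USD = 0.0627 + 0.037661 = 0.100361
r_USD = 10.04%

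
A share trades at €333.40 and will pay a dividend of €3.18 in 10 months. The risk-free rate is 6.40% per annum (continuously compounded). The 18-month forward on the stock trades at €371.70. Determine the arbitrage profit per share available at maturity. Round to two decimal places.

PV(dividends) I = 3.18·e^(−0.0640·10/12) = 3.0148
Fair forward F* = (S − I)·e^(rT) = (333.40 − 3.0148)·e^0.096000 = 330.3852 × 1.100759 = 363.6745
Market €371.70 > fair 363.6745: forward overpriced → cash-and-carry (borrow at r, buy the stock and collect the dividends, short the forward).
Profit at T = |F_mkt − F*| = |371.70 − 363.6745| = €8.03 per share

€8.03 per share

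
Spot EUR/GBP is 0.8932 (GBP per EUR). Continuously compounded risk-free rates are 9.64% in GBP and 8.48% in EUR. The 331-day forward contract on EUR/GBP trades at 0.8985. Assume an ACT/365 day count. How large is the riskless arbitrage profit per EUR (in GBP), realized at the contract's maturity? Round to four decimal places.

0.0041 per EUR (in GBP)

Fair forward: F* = S·e^(carry·T), with carry = (r_GBP − r_EUR) = 0.0964 − 0.0848 = 0.0116
F* = 0.8932 · e^(0.0116 × 331/365) = 0.8932 · e^0.010519 = 0.8932 × 1.010575 = 0.9026
Market 0.8985 < fair 0.9026: forward underpriced → reverse cash-and-carry (short spot, go long the forward).
At maturity, profit = |F_mkt − F*| = |0.8985 − 0.9026| = 0.0041 per EUR (in GBP)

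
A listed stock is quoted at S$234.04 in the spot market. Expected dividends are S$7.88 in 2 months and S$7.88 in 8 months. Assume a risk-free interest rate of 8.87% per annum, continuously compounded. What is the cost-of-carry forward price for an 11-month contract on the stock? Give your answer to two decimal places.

PV(dividends) I = 7.88·e^(−0.0887·2/12) + 7.88·e^(−0.0887·8/12)
I = 7.7644 + 7.4275 = 15.1919
F = (S − I)·e^(rT) = (234.04 − 15.1919) · e^(0.0887·11/12)
= 218.8481 · e^0.081308 = 218.8481 × 1.084705 = S$237.39

S$237.39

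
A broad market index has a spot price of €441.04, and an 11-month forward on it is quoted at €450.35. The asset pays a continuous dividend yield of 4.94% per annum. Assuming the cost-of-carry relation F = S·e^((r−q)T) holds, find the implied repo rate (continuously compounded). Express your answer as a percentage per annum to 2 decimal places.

From F = S·e^((r−q)T): (r − q) = ln(F/S)/T
ln(450.35/441.04) = ln(1.021109) = 0.020889
(r − q) = 0.020889 / (11/12) = 0.022788
r = ln(F/S)/T + q = 0.022788 + 0.0494 = 0.072188
r = 7.22%

7.22%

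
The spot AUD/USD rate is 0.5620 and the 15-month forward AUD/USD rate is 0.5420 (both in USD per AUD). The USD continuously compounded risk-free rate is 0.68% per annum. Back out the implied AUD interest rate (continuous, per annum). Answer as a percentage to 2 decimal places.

F = S·e^((r_USD − r_AUD)T) ⇒ r_AUD = r_USD − ln(F/S)/T
ln(0.5420/0.5620) = -0.036236; /(15/12) = -0.028989
r_AUD = 0.0068 + 0.028989 = 0.035789
r_AUD = 3.58%

3.58%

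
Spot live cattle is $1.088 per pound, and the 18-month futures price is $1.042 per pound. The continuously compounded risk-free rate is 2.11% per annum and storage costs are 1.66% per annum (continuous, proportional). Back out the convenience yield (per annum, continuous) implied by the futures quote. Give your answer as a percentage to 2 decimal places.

6.65%

F = S·e^((r+u−y)T) ⇒ (r+u−y) = ln(F/S)/T
ln(1.042/1.088) = -0.043199; /T ⇒ -0.028799
y = r + u − ln(F/S)/T = 0.0211 + 0.0166 + 0.028799 = 0.066499
y = 6.65%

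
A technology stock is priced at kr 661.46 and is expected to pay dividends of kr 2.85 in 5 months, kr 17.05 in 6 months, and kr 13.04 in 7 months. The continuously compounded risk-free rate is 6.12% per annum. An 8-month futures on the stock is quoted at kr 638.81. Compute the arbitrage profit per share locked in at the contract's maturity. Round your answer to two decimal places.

kr 16.97 per share

PV(dividends) I = 2.85·e^(−0.0612·5/12) + 17.05·e^(−0.0612·6/12) + 13.04·e^(−0.0612·7/12) = 31.8971
Fair futures F* = (S − I)·e^(rT) = (661.46 − 31.8971)·e^0.040800 = 629.5629 × 1.041644 = 655.7804
Market kr 638.81 < fair 655.7804: forward underpriced → reverse cash-and-carry (short the stock, invest proceeds at r, pay the dividends, go long the forward).
Profit at T = |F_mkt − F*| = |638.81 − 655.7804| = kr 16.97 per share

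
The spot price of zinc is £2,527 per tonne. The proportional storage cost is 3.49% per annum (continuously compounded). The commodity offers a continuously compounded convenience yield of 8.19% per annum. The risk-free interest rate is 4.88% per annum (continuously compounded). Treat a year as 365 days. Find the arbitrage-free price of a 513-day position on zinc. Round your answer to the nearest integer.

£2,533 per tonne

Net carry = r + u − y = 0.0488 + 0.0349 − 0.0819 = 0.0018
F = S·e^((r+u−y)T) = 2527 · e^(0.0018 × 513/365) = 2527 · e^0.002530
= 2527 × 1.002533 = £2,533 per tonne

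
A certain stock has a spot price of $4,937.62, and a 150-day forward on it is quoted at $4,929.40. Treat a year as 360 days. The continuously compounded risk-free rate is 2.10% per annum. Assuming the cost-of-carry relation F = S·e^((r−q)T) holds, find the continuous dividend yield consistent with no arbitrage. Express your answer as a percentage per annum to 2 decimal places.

From F = S·e^((r−q)T): (r − q) = ln(F/S)/T
ln(4929.40/4937.62) = ln(0.998335) = -0.001666
(r − q) = -0.001666 / (150/360) = -0.003998
q = r − ln(F/S)/T = 0.0210 + 0.003998 = 0.024998
q = 2.50%

2.50%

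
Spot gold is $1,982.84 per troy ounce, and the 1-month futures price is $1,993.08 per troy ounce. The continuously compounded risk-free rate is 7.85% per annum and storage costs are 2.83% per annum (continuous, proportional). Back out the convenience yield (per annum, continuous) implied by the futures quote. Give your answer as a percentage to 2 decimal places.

F = S·e^((r+u−y)T) ⇒ (r+u−y) = ln(F/S)/T
ln(1993.08/1982.84) = 0.005151; /T ⇒ 0.061812
y = r + u − ln(F/S)/T = 0.0785 + 0.0283 − 0.061812 = 0.044988
y = 4.50%

4.50%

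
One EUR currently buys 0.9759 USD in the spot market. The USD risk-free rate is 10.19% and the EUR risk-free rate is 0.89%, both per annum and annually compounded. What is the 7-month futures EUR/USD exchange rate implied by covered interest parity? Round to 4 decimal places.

1.0274

By covered interest parity, F = S · (1+r_USD)^T / (1+r_EUR)^T
= 0.9759 × 1.058237 / 1.005182 = 0.9759 × 1.052781
F = 1.0274 USD per EUR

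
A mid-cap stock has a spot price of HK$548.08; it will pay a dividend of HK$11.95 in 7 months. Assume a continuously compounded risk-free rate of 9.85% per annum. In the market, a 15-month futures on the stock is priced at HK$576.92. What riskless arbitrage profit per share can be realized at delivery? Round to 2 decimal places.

HK$30.21 per share

PV(dividends) I = 11.95·e^(−0.0985·7/12) = 11.2827
Fair futures F* = (S − I)·e^(rT) = (548.08 − 11.2827)·e^0.123125 = 536.7973 × 1.131026 = 607.1317
Market HK$576.92 < fair 607.1317: forward underpriced → reverse cash-and-carry (short the stock, invest proceeds at r, pay the dividends, go long the forward).
Profit at T = |F_mkt − F*| = |576.92 − 607.1317| = HK$30.21 per share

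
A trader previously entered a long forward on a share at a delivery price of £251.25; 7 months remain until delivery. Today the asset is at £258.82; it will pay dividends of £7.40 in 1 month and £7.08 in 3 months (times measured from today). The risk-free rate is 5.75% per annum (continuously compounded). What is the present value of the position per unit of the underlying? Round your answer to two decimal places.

£1.51

PV(remaining dividends) I = 7.40·e^(−0.0575·1/12) + 7.08·e^(−0.0575·3/12) = 14.3436
Current forward F = (S − I)·e^(rT) = (258.82 − 14.3436)·e^(0.0575·7/12) = 244.4764 × 1.034111 = 252.8157
Value (long) = (F − K)·e^(−rT) = (252.8157 − 251.25) × 0.967015 = 1.5141
Value = £1.51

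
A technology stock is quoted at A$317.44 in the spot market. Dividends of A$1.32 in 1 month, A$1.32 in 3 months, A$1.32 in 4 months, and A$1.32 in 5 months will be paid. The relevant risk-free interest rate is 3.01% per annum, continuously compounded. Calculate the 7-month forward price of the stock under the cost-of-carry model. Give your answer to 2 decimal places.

PV(dividends) I = 1.32·e^(−0.0301·1/12) + 1.32·e^(−0.0301·3/12) + 1.32·e^(−0.0301·4/12) + 1.32·e^(−0.0301·5/12)
I = 1.3167 + 1.3101 + 1.3068 + 1.3035 = 5.2371
F = (S − I)·e^(rT) = (317.44 − 5.2371) · e^(0.0301·7/12)
= 312.2029 · e^0.017558 = 312.2029 × 1.017713 = A$317.73

A$317.73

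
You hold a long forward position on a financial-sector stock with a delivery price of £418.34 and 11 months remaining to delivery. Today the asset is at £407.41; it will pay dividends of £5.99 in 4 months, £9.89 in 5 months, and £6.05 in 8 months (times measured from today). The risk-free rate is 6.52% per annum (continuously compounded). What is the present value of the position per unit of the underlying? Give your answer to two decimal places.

-£7.94

PV(remaining dividends) I = 5.99·e^(−0.0652·4/12) + 9.89·e^(−0.0652·5/12) + 6.05·e^(−0.0652·8/12) = 21.2788
Current forward F = (S − I)·e^(rT) = (407.41 − 21.2788)·e^(0.0652·11/12) = 386.1312 × 1.061589 = 409.9126
Value (long) = (F − K)·e^(−rT) = (409.9126 − 418.34) × 0.941984 = -7.9385
Value = -£7.94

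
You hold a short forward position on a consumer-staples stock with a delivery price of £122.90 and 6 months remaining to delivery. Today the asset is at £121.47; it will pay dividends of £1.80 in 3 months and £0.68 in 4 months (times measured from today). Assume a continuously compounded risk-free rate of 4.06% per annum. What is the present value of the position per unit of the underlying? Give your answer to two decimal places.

£1.41

PV(remaining dividends) I = 1.80·e^(−0.0406·3/12) + 0.68·e^(−0.0406·4/12) = 2.4527
Current forward F = (S − I)·e^(rT) = (121.47 − 2.4527)·e^(0.0406·6/12) = 119.0173 × 1.020507 = 121.4580
Value (long) = (F − K)·e^(−rT) = (121.4580 − 122.90) × 0.979905 = -1.4130
Short position value = −(long value) = £1.41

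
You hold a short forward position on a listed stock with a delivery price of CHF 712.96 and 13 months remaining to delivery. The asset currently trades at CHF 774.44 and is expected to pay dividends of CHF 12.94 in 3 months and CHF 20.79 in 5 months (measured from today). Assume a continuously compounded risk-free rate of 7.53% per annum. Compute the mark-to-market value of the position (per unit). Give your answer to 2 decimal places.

-CHF 84.48

PV(remaining dividends) I = 12.94·e^(−0.0753·3/12) + 20.79·e^(−0.0753·5/12) = 32.8465
Current forward F = (S − I)·e^(rT) = (774.44 − 32.8465)·e^(0.0753·13/12) = 741.5935 × 1.084995 = 804.6252
Value (long) = (F − K)·e^(−rT) = (804.6252 − 712.96) × 0.921664 = 84.4845
Short position value = −(long value) = -CHF 84.48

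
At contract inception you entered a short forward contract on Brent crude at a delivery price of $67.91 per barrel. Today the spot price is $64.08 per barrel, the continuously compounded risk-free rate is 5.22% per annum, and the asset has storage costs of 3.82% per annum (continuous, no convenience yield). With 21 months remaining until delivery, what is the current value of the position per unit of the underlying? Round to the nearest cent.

Current fair forward for the remaining 21 months: F = S·e^((r + u)·T), (r + u) = 0.0522 + 0.0382 = 0.0904
F = 64.08 · e^(0.0904 × 21/12) = 64.08 × 1.171400 = 75.0633
Value of long forward = (F − K)·e^(−rT) = (75.0633 − 67.91) · e^(−0.0522·21/12)
= 7.1533 × 0.912698 = 6.53
Short position value = −(long value) = -$6.53

-$6.53 per barrel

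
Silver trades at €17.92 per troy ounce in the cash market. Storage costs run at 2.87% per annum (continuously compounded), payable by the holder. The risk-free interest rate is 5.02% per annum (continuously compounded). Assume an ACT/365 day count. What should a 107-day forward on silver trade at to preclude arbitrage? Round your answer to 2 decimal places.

€18.34 per troy ounce

Net carry = r + u − y = 0.0502 + 0.0287 − 0.0000 = 0.0789
F = S·e^((r+u−y)T) = 17.92 · e^(0.0789 × 107/365) = 17.92 · e^0.023130
= 17.92 × 1.023400 = €18.34 per troy ounce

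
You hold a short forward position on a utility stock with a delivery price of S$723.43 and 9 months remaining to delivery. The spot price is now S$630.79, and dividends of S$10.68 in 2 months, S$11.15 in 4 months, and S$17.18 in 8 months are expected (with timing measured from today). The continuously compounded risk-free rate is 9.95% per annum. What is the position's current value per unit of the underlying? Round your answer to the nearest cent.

PV(remaining dividends) I = 10.68·e^(−0.0995·2/12) + 11.15·e^(−0.0995·4/12) + 17.18·e^(−0.0995·8/12) = 37.3680
Current forward F = (S − I)·e^(rT) = (630.79 − 37.3680)·e^(0.0995·9/12) = 593.4220 × 1.077480 = 639.4003
Value (long) = (F − K)·e^(−rT) = (639.4003 − 723.43) × 0.928091 = -77.9872
Short position value = −(long value) = S$77.99

S$77.99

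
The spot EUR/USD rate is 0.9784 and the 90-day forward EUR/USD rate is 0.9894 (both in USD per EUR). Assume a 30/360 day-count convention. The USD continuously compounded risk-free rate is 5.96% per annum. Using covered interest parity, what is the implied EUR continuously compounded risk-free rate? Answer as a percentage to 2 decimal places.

F = S·e^((r_USD − r_EUR)T) ⇒ r_EUR = r_USD − ln(F/S)/T
ln(0.9894/0.9784) = 0.011180; /(90/360) = 0.044720
r_EUR = 0.0596 − 0.044720 = 0.014880
r_EUR = 1.49%

1.49%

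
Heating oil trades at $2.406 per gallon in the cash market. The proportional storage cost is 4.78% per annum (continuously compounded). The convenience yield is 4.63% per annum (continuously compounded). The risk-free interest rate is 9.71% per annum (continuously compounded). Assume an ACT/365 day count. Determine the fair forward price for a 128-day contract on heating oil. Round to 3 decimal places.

Net carry = r + u − y = 0.0971 + 0.0478 − 0.0463 = 0.0986
F = S·e^((r+u−y)T) = 2.406 · e^(0.0986 × 128/365) = 2.406 · e^0.034578
= 2.406 × 1.035183 = $2.491 per gallon

$2.491 per gallon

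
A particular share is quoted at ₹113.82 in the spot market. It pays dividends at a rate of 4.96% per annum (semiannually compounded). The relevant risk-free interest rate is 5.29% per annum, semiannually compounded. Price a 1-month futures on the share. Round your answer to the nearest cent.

₹113.85

F = S · (1+r/2)^(2T) / (1+q/2)^(2T)
= 113.82 × 1.004361 / 1.004091 = 113.82 × 1.000269
F = ₹113.85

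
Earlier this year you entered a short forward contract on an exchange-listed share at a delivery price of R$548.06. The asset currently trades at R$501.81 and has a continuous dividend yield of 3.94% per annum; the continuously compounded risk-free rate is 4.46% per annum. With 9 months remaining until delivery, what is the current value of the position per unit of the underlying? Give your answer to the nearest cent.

R$42.83

Current fair forward for the remaining 9 months: F = S·e^((r − q)·T), (r − q) = 0.0446 − 0.0394 = 0.0052
F = 501.81 · e^(0.0052 × 9/12) = 501.81 × 1.003908 = 503.7711
Value of long forward = (F − K)·e^(−rT) = (503.7711 − 548.06) · e^(−0.0446·9/12)
= -44.2889 × 0.967103 = -42.83
Short position value = −(long value) = R$42.83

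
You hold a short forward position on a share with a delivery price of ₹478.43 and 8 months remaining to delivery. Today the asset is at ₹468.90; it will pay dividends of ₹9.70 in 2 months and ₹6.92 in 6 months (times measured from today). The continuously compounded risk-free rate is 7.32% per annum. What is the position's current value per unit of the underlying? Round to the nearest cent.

₹3.00

PV(remaining dividends) I = 9.70·e^(−0.0732·2/12) + 6.92·e^(−0.0732·6/12) = 16.2537
Current forward F = (S − I)·e^(rT) = (468.90 − 16.2537)·e^(0.0732·8/12) = 452.6463 × 1.050010 = 475.2831
Value (long) = (F − K)·e^(−rT) = (475.2831 − 478.43) × 0.952372 = -2.9970
Short position value = −(long value) = ₹3.00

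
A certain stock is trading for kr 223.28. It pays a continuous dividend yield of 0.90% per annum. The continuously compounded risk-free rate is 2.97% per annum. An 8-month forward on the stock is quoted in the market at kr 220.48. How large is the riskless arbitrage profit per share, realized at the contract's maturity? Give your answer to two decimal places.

kr 5.90 per share

Fair forward: F* = S·e^(carry·T), with carry = (r − q) = 0.0297 − 0.0090 = 0.0207
F* = 223.28 · e^(0.0207 × 8/12) = 223.28 · e^0.013800 = 223.28 × 1.013896 = kr 226.3827
Market kr 220.48 < fair kr 226.3827: forward underpriced → reverse cash-and-carry (short spot, go long the forward).
At maturity, profit = |F_mkt − F*| = |220.48 − 226.3827| = kr 5.90 per share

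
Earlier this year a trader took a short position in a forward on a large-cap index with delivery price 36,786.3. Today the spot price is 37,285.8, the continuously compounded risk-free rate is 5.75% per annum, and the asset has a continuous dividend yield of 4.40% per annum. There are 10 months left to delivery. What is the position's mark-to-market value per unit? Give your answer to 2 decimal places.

-878.23

Current fair forward for the remaining 10 months: F = S·e^((r − q)·T), (r − q) = 0.0575 − 0.0440 = 0.0135
F = 37285.8 · e^(0.0135 × 10/12) = 37285.8 × 1.01131352 = 37707.6336
Value of long forward = (F − K)·e^(−rT) = (37707.6336 − 36786.3) · e^(−0.0575·10/12)
= 921.3336 × 0.95321322 = 878.23
Short position value = −(long value) = -878.23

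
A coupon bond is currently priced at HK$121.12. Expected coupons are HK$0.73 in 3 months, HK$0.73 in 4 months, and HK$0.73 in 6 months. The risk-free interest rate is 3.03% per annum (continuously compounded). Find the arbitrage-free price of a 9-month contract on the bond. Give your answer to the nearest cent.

PV(coupons) I = 0.73·e^(−0.0303·3/12) + 0.73·e^(−0.0303·4/12) + 0.73·e^(−0.0303·6/12)
I = 0.7245 + 0.7227 + 0.7190 = 2.1662
F = (S − I)·e^(rT) = (121.12 − 2.1662) · e^(0.0303·9/12)
= 118.9538 · e^0.022725 = 118.9538 × 1.022985 = HK$121.69

HK$121.69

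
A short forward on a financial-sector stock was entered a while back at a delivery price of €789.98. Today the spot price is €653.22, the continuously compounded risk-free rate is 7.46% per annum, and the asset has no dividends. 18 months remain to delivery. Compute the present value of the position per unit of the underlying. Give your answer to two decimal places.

€53.13

Current fair forward for the remaining 18 months: F = S·e^(r·T), r = 0.0746
F = 653.22 · e^(0.0746 × 18/12) = 653.22 × 1.118401 = 730.5619
Value of long forward = (F − K)·e^(−rT) = (730.5619 − 789.98) · e^(−0.0746·18/12)
= -59.4181 × 0.894134 = -53.13
Short position value = −(long value) = €53.13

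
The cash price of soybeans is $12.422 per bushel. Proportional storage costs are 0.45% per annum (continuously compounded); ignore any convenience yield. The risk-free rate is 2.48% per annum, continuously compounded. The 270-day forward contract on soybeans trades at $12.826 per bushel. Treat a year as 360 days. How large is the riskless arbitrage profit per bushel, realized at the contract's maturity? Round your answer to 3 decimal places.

Fair forward: F* = S·e^(carry·T), with carry = (r + u) = 0.0248 + 0.0045 = 0.0293
F* = 12.422 · e^(0.0293 × 270/360) = 12.422 · e^0.021975 = 12.422 × 1.022218 = $12.6980
Market $12.826 > fair $12.6980: forward overpriced → cash-and-carry (buy spot, short the forward).
At maturity, profit = |F_mkt − F*| = |12.826 − 12.6980| = $0.128 per bushel

$0.128 per bushel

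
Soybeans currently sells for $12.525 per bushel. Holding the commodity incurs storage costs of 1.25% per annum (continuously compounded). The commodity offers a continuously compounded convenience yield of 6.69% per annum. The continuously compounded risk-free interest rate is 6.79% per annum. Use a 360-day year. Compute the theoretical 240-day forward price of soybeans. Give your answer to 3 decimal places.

Net carry = r + u − y = 0.0679 + 0.0125 − 0.0669 = 0.0135
F = S·e^((r+u−y)T) = 12.525 · e^(0.0135 × 240/360) = 12.525 · e^0.009000
= 12.525 × 1.009041 = $12.638 per bushel

$12.638 per bushel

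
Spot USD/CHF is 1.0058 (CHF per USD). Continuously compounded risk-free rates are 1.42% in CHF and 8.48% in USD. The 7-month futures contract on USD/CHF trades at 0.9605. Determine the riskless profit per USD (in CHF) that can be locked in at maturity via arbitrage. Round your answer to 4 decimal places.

0.0047 per USD (in CHF)

Fair futures: F* = S·e^(carry·T), with carry = (r_CHF − r_USD) = 0.0142 − 0.0848 = -0.0706
F* = 1.0058 · e^(-0.0706 × 7/12) = 1.0058 · e^-0.041183 = 1.0058 × 0.959653 = 0.9652
Market 0.9605 < fair 0.9652: forward underpriced → reverse cash-and-carry (short spot, go long the forward).
At maturity, profit = |F_mkt − F*| = |0.9605 − 0.9652| = 0.0047 per USD (in CHF)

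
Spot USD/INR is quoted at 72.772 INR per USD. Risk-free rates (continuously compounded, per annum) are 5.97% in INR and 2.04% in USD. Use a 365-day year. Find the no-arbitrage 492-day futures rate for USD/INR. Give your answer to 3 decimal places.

76.731

F = S·e^((r_INR − r_USD)T) = 72.772 · e^((0.0597 − 0.0204) × 492/365)
= 72.772 · e^0.052974 = 72.772 × 1.054402
F = 76.731 INR per USD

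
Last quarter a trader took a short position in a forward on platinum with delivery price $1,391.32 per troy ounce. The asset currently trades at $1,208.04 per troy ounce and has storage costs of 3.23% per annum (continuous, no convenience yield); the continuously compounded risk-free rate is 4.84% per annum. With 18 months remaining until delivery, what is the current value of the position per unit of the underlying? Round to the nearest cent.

$25.88 per troy ounce

Current fair forward for the remaining 18 months: F = S·e^((r + u)·T), (r + u) = 0.0484 + 0.0323 = 0.0807
F = 1208.04 · e^(0.0807 × 18/12) = 1208.04 × 1.12868135 = 1363.4922
Value of long forward = (F − K)·e^(−rT) = (1363.4922 − 1391.32) · e^(−0.0484·18/12)
= -27.8278 × 0.92997274 = -25.88
Short position value = −(long value) = $25.88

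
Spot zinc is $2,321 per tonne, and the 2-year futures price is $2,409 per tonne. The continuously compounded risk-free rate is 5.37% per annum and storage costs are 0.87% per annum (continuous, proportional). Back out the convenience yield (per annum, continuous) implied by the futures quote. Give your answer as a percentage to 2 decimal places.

F = S·e^((r+u−y)T) ⇒ (r+u−y) = ln(F/S)/T
ln(2409/2321) = 0.037214; /T ⇒ 0.018607
y = r + u − ln(F/S)/T = 0.0537 + 0.0087 − 0.018607 = 0.043793
y = 4.38%

4.38%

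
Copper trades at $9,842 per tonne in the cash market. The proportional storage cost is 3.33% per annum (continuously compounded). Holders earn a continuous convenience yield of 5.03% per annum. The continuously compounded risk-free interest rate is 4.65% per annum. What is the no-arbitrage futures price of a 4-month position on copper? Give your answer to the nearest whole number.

Net carry = r + u − y = 0.0465 + 0.0333 − 0.0503 = 0.0295
F = S·e^((r+u−y)T) = 9842 · e^(0.0295 × 4/12) = 9842 · e^0.009833
= 9842 × 1.009882 = $9,939 per tonne

$9,939 per tonne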